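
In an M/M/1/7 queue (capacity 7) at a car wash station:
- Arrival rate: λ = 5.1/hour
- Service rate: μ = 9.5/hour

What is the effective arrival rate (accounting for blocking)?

ρ = λ/μ = 5.1/9.5 = 0.53684
P₀ = (1-ρ)/(1-ρ^(K+1)) = (1-0.53684)/(1-0.53684^8) = 0.4632/0.9931 = 0.4664
P_K = P₀×ρ^K = 0.4664 × 0.53684^7 = 0.4664 × 0.01285 = 0.005993
λ_eff = λ(1-P_K) = 5.1 × (1 - 0.005993) = 5.1 × 0.9940 = 5.0694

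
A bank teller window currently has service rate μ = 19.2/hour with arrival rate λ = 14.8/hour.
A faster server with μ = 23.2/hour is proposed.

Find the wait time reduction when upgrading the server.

System 1: ρ₁ = 14.8/19.2 = 0.7708, W₁ = 1/(19.2-14.8) = 0.22727
System 2: ρ₂ = 14.8/23.2 = 0.6379, W₂ = 1/(23.2-14.8) = 0.11905
Improvement: (W₁-W₂)/W₁ = (0.22727-0.11905)/0.22727 = 47.62%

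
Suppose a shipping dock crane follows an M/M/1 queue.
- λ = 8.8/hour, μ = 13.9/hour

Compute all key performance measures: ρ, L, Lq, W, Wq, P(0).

Step 1: ρ = λ/μ = 8.8/13.9 = 0.6331
Step 2: L = λ/(μ-λ) = 8.8/5.10 = 1.7255
Step 3: Lq = λ²/(μ(μ-λ)) = 77.44/(13.9×5.10) = 1.0924
Step 4: W = 1/(μ-λ) = 1/5.10 = 0.19608
Step 5: Wq = λ/(μ(μ-λ)) = 8.8/(13.9×5.10) = 0.1241
Step 6: P(0) = 1-ρ = 0.3669
Verify: L = λW = 8.8×0.19608 = 1.7255 ✔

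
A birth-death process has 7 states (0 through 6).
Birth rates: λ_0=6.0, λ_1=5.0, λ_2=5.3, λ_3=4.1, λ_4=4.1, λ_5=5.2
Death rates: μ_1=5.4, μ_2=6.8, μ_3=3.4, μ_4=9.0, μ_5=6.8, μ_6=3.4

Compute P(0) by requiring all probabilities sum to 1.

Ratios P(n)/P(0) = (λ₀···λₙ₋₁)/(μ₁···μₙ):
P(1)/P(0) = (6.0)/(5.4) = 1.1111
P(2)/P(0) = (6.0×5.0)/(5.4×6.8) = 0.8170
P(3)/P(0) = (6.0×5.0×5.3)/(5.4×6.8×3.4) = 1.2735
P(4)/P(0) = (6.0×5.0×5.3×4.1)/(5.4×6.8×3.4×9.0) = 0.5802
P(5)/P(0) = (6.0×5.0×5.3×4.1×4.1)/(5.4×6.8×3.4×9.0×6.8) = 0.3498
P(6)/P(0) = (6.0×5.0×5.3×4.1×4.1×5.2)/(5.4×6.8×3.4×9.0×6.8×3.4) = 0.5350

Normalization: ∑ P(n) = 1
P(0) × (1.0000 + 1.1111 + 0.8170 + 1.2735 + 0.5802 + 0.3498 + 0.5350) = 1
P(0) × 5.6666 = 1
P(0) = 1/5.6666 = 0.1765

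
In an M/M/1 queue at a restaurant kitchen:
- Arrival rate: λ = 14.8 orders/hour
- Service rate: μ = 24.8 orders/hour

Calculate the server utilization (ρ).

Server utilization: ρ = λ/μ
ρ = 14.8/24.8 = 0.5968
The server is busy 59.68% of the time.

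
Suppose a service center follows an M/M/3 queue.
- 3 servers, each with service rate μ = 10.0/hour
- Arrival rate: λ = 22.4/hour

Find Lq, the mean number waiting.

Traffic intensity: ρ = λ/(cμ) = 22.4/(3×10.0) = 0.7467
Since ρ = 0.7467 < 1, system is stable.
Offered load a = λ/μ = cρ = 22.4/10.0 = 2.2400
P₀ = [ Σₙ₌₀^2 aⁿ/n! + a^3/(3!(1-ρ)) ]⁻¹
Σ = a^0/0! + a^1/1! + a^2/2! = 1.0000 + 2.2400 + 2.5088 = 5.7488
a^3/(3!(1-ρ)) = 11.2394/(6 × 0.25333) = 7.3944
P₀ = 1/(5.74880 + 7.39436) = 0.07609
Lq = P₀·a^3·ρ / (3!(1-ρ)²) = 0.076085 × 11.2394 × 0.74667 / (6 × 0.064178) = 1.6582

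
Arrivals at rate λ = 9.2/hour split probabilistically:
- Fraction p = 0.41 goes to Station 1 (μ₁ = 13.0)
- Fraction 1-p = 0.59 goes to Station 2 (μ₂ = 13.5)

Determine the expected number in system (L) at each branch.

Effective rates: λ₁ = 9.2×0.41 = 3.772, λ₂ = 9.2×0.59 = 5.428
Station 1: ρ₁ = 3.772/13.0 = 0.2902, L₁ = ρ₁/(1-ρ₁) = 0.2902/(1-0.2902) = 0.4088
Station 2: ρ₂ = 5.428/13.5 = 0.40207, L₂ = ρ₂/(1-ρ₂) = 0.40207/(1-0.40207) = 0.6724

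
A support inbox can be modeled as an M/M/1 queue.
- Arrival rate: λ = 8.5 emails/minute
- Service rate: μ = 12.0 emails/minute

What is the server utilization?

Server utilization: ρ = λ/μ
ρ = 8.5/12.0 = 0.7083
The server is busy 70.83% of the time.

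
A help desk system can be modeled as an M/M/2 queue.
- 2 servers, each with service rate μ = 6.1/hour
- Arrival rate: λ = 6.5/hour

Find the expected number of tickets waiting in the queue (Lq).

Traffic intensity: ρ = λ/(cμ) = 6.5/(2×6.1) = 0.5328
Since ρ = 0.5328 < 1, system is stable.
Offered load a = λ/μ = cρ = 6.5/6.1 = 1.0656
P₀ = [ Σₙ₌₀^1 aⁿ/n! + a^2/(2!(1-ρ)) ]⁻¹
Σ = a^0/0! + a^1/1! = 1.0000 + 1.0656 = 2.0656
a^2/(2!(1-ρ)) = 1.1354/(2 × 0.4672) = 1.2151
P₀ = 1/(2.0656 + 1.2151) = 0.3048
Lq = P₀·a^2·ρ / (2!(1-ρ)²) = 0.304813 × 1.13545 × 0.532787 / (2 × 0.218288) = 0.4224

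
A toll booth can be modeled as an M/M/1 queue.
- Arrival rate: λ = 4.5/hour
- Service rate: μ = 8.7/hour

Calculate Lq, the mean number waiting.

ρ = λ/μ = 4.5/8.7 = 0.5172
For M/M/1: Lq = λ²/(μ(μ-λ))
Lq = 20.25/(8.7 × 4.20)
Lq = 0.5542 vehicles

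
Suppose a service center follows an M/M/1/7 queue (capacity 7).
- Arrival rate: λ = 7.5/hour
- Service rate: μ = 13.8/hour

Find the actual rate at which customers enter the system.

ρ = λ/μ = 7.5/13.8 = 0.54348
P₀ = (1-ρ)/(1-ρ^(K+1)) = (1-0.54348)/(1-0.54348^8) = 0.4565/0.9924 = 0.4600
P_K = P₀×ρ^K = 0.46002 × 0.54348^7 = 0.46002 × 0.014005 = 0.006443
λ_eff = λ(1-P_K) = 7.5 × (1 - 0.006443) = 7.5 × 0.99356 = 7.4517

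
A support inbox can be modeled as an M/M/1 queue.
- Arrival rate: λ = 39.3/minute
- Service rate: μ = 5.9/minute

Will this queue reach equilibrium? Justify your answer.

Stability requires ρ = λ/(cμ) < 1
ρ = 39.3/(1 × 5.9) = 39.3/5.90 = 6.6610
Since 6.6610 ≥ 1, the system is UNSTABLE.
Queue grows without bound. Need μ > λ = 39.3.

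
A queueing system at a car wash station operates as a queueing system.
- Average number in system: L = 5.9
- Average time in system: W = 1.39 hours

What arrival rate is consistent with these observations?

Little's Law: L = λW, so λ = L/W
λ = 5.9/1.39 = 4.2446 cars/hour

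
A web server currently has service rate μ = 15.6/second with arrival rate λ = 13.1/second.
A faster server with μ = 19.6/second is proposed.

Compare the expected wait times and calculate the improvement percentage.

System 1: ρ₁ = 13.1/15.6 = 0.8397, W₁ = 1/(15.6-13.1) = 0.40000
System 2: ρ₂ = 13.1/19.6 = 0.6684, W₂ = 1/(19.6-13.1) = 0.15385
Improvement: (W₁-W₂)/W₁ = (0.40000-0.15385)/0.40000 = 61.54%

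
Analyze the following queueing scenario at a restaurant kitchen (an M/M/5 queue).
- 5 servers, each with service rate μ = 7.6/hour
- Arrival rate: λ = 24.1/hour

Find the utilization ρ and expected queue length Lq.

Traffic intensity: ρ = λ/(cμ) = 24.1/(5×7.6) = 0.6342
Since ρ = 0.6342 < 1, system is stable.
Offered load a = λ/μ = cρ = 24.1/7.6 = 3.1711
P₀ = [ Σₙ₌₀^4 aⁿ/n! + a^5/(5!(1-ρ)) ]⁻¹
Σ = a^0/0! + a^1/1! + a^2/2! + a^3/3! + a^4/4! = 1.00000 + 3.17105 + 5.02779 + 5.31446 + 4.21311 = 18.7264
a^5/(5!(1-ρ)) = 320.6397/(120 × 0.36579) = 7.3047
P₀ = 1/(18.7264 + 7.3047) = 0.03842
Lq = P₀·a^5·ρ / (5!(1-ρ)²) = 0.038416 × 320.6397 × 0.63421 / (120 × 0.13380) = 0.4865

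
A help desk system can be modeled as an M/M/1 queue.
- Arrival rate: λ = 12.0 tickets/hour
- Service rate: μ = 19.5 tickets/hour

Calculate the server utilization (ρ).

Server utilization: ρ = λ/μ
ρ = 12.0/19.5 = 0.6154
The server is busy 61.54% of the time.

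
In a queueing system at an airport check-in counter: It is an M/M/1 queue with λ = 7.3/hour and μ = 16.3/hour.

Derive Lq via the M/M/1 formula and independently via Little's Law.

Method 1 (direct): Lq = λ²/(μ(μ-λ)) = 53.29/(16.3 × 9.00) = 0.3633

Method 2 (Little's Law):
W = 1/(μ-λ) = 1/9.00 = 0.111111
Wq = W - 1/μ = 0.111111 - 0.0613497 = 0.049761
Lq = λWq = 7.3 × 0.049761 = 0.3633 ✔ (matches Method 1)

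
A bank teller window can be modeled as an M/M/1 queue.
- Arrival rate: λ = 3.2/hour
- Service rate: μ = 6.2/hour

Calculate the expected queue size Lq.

ρ = λ/μ = 3.2/6.2 = 0.5161
For M/M/1: Lq = λ²/(μ(μ-λ))
Lq = 10.24/(6.2 × 3.00)
Lq = 0.5505 transactions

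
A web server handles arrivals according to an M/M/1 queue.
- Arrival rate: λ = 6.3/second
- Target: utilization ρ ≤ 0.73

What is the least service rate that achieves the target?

ρ = λ/μ, so μ = λ/ρ
μ ≥ 6.3/0.73 = 8.6301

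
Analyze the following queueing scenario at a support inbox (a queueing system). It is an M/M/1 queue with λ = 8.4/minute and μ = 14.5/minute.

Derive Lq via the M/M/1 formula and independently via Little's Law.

Method 1 (direct): Lq = λ²/(μ(μ-λ)) = 70.56/(14.5 × 6.10) = 0.7977

Method 2 (Little's Law):
W = 1/(μ-λ) = 1/6.10 = 0.163934
Wq = W - 1/μ = 0.163934 - 0.0689655 = 0.09497
Lq = λWq = 8.4 × 0.09497 = 0.7977 ✔ (matches Method 1)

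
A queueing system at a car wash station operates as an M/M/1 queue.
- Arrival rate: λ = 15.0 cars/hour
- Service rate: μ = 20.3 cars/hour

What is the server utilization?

Server utilization: ρ = λ/μ
ρ = 15.0/20.3 = 0.7389
The server is busy 73.89% of the time.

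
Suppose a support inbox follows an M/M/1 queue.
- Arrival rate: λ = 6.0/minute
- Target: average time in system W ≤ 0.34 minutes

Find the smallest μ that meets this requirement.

For M/M/1: W = 1/(μ-λ)
Need W ≤ 0.34, so 1/(μ-λ) ≤ 0.34
μ - λ ≥ 1/0.34 = 2.9412
μ ≥ 6.0 + 2.9412 = 8.9412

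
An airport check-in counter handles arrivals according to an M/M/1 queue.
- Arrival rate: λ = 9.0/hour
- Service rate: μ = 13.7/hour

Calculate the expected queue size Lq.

ρ = λ/μ = 9.0/13.7 = 0.6569
For M/M/1: Lq = λ²/(μ(μ-λ))
Lq = 81.00/(13.7 × 4.70)
Lq = 1.2580 passengers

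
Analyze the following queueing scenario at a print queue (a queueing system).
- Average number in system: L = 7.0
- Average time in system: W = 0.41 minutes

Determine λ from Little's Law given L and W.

Little's Law: L = λW, so λ = L/W
λ = 7.0/0.41 = 17.0732 jobs/minute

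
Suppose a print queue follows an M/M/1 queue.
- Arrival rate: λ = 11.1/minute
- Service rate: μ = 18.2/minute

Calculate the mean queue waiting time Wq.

First, compute utilization: ρ = λ/μ = 11.1/18.2 = 0.6099
For M/M/1: Wq = λ/(μ(μ-λ))
Wq = 11.1/(18.2 × (18.2-11.1))
Wq = 11.1/(18.2 × 7.10)
Wq = 0.08590 minutes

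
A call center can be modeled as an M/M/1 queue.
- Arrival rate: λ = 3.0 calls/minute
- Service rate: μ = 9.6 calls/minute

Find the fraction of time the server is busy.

Server utilization: ρ = λ/μ
ρ = 3.0/9.6 = 0.3125
The server is busy 31.25% of the time.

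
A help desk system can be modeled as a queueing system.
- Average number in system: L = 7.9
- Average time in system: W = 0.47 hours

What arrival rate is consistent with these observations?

Little's Law: L = λW, so λ = L/W
λ = 7.9/0.47 = 16.8085 tickets/hour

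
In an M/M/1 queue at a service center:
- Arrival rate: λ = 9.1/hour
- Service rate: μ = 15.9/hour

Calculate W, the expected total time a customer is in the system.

First, compute utilization: ρ = λ/μ = 9.1/15.9 = 0.5723
For M/M/1: W = 1/(μ-λ)
W = 1/(15.9-9.1) = 1/6.80
W = 0.1471 hours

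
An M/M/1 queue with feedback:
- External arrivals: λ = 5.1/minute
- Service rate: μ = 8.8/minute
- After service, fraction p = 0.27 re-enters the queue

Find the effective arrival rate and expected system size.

Effective arrival rate: λ_eff = λ/(1-p) = 5.1/(1-0.27) = 5.1/0.73 = 6.9863
ρ = λ_eff/μ = 6.9863/8.8 = 0.7939
L = ρ/(1-ρ) = 0.7939/(1-0.7939) = 3.8520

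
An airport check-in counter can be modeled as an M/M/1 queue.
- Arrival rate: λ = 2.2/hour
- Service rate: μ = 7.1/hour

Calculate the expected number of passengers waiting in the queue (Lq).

ρ = λ/μ = 2.2/7.1 = 0.3099
For M/M/1: Lq = λ²/(μ(μ-λ))
Lq = 4.84/(7.1 × 4.90)
Lq = 0.1391 passengers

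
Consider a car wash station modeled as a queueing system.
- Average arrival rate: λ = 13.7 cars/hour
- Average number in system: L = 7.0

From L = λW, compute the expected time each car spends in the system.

Little's Law: L = λW, so W = L/λ
W = 7.0/13.7 = 0.5109 hours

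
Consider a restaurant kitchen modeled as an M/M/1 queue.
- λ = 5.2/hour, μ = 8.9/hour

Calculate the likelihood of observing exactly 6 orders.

ρ = λ/μ = 5.2/8.9 = 0.5843
P(n) = (1-ρ)ρⁿ
P(6) = (1-0.5843) × 0.5843^6
P(6) = 0.4157 × 0.03979
P(6) = 0.01654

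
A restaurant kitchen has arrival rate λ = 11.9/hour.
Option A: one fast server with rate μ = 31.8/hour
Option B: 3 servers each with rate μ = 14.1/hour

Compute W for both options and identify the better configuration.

Option A: single server μ = 31.8 (M/M/1)
  ρ_A = 11.9/31.8 = 0.3742
  W_A = 1/(μ-λ) = 1/(31.8-11.9) = 1/19.90 = 0.05025

Option B: 3 servers μ = 14.1 (M/M/3)
  ρ_B = λ/(cμ) = 11.9/(3×14.1) = 0.2813
  Offered load a = λ/μ = cρ = 11.9/14.1 = 0.8440
  P₀ = [ Σₙ₌₀^2 aⁿ/n! + a^3/(3!(1-ρ)) ]⁻¹
  Σ = a^0/0! + a^1/1! + a^2/2! = 1.0000 + 0.8440 + 0.3561 = 2.2001
  a^3/(3!(1-ρ)) = 0.6012/(6 × 0.7187) = 0.1394
  P₀ = 1/(2.2001 + 0.1394) = 0.4274
  Lq = P₀·a^3·ρ / (3!(1-ρ)²) = 0.42744 × 0.60115 × 0.28132 / (6 × 0.51650) = 0.02333
  Wq_B = Lq/λ = 0.023326/11.9 = 0.001960
  W_B = Wq_B + 1/μ = 0.001960 + 0.07092 = 0.07288

Since W_A = 0.05025 < W_B = 0.07288, Option A (single fast server) has the shorter time in system.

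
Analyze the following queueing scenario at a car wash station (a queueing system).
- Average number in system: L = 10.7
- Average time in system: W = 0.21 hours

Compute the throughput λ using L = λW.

Little's Law: L = λW, so λ = L/W
λ = 10.7/0.21 = 50.9524 cars/hour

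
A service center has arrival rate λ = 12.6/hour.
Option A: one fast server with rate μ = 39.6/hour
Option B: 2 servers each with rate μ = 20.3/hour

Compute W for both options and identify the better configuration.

Option A: single server μ = 39.6 (M/M/1)
  ρ_A = 12.6/39.6 = 0.3182
  W_A = 1/(μ-λ) = 1/(39.6-12.6) = 1/27.00 = 0.03704

Option B: 2 servers μ = 20.3 (M/M/2)
  ρ_B = λ/(cμ) = 12.6/(2×20.3) = 0.3103
  Offered load a = λ/μ = cρ = 12.6/20.3 = 0.6207
  P₀ = [ Σₙ₌₀^1 aⁿ/n! + a^2/(2!(1-ρ)) ]⁻¹
  Σ = a^0/0! + a^1/1! = 1.0000 + 0.6207 = 1.6207
  a^2/(2!(1-ρ)) = 0.3853/(2 × 0.6897) = 0.2793
  P₀ = 1/(1.6207 + 0.2793) = 0.5263
  Lq = P₀·a^2·ρ / (2!(1-ρ)²) = 0.5263 × 0.3853 × 0.3103 / (2 × 0.4756) = 0.06615
  Wq_B = Lq/λ = 0.06615/12.6 = 0.005250
  W_B = Wq_B + 1/μ = 0.005250 + 0.04926 = 0.05451

Since W_A = 0.03704 < W_B = 0.05451, Option A (single fast server) has the shorter time in system.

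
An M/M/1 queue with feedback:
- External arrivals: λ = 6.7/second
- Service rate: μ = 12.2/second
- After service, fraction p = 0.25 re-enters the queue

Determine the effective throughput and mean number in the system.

Effective arrival rate: λ_eff = λ/(1-p) = 6.7/(1-0.25) = 6.7/0.75 = 8.9333
ρ = λ_eff/μ = 8.9333/12.2 = 0.73224
L = ρ/(1-ρ) = 0.73224/(1-0.73224) = 2.7347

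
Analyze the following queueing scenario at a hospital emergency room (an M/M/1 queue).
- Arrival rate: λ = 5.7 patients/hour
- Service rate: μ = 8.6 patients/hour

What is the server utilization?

Server utilization: ρ = λ/μ
ρ = 5.7/8.6 = 0.6628
The server is busy 66.28% of the time.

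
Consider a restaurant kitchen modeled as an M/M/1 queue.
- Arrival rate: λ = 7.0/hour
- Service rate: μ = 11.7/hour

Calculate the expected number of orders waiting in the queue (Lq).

ρ = λ/μ = 7.0/11.7 = 0.5983
For M/M/1: Lq = λ²/(μ(μ-λ))
Lq = 49.00/(11.7 × 4.70)
Lq = 0.8911 orders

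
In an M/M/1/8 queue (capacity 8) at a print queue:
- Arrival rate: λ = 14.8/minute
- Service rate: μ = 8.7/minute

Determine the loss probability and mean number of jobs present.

ρ = λ/μ = 14.8/8.7 = 1.70115
P₀ = (1-ρ)/(1-ρ^(K+1)) = (1-1.70115)/(1-1.70115^9) = -0.7011/-118.3118 = 0.005926
P_K = P₀×ρ^K = 0.005926 × 1.70115^8 = 0.005926 × 70.1360 = 0.4156
Blocking probability P_8 = 0.4156 (41.56%)
L = ρ[1 - (K+1)ρ^K + Kρ^(K+1)] / [(1-ρ)(1-ρ^(K+1))]
L = 1.70115 × (1 - 9×70.1360 + 8×119.3118) / ((1 - 1.70115) × (1 - 119.3118)) = 6.6498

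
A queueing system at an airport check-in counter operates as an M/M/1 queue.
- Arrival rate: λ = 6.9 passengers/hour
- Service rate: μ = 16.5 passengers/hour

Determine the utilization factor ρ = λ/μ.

Server utilization: ρ = λ/μ
ρ = 6.9/16.5 = 0.4182
The server is busy 41.82% of the time.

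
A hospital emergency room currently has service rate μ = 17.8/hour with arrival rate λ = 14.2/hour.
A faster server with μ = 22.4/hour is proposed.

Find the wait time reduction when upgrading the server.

System 1: ρ₁ = 14.2/17.8 = 0.7978, W₁ = 1/(17.8-14.2) = 0.27778
System 2: ρ₂ = 14.2/22.4 = 0.6339, W₂ = 1/(22.4-14.2) = 0.12195
Improvement: (W₁-W₂)/W₁ = (0.27778-0.12195)/0.27778 = 56.10%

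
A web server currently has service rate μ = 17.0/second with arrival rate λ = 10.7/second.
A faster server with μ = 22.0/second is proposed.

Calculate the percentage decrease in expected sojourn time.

System 1: ρ₁ = 10.7/17.0 = 0.6294, W₁ = 1/(17.0-10.7) = 0.15873
System 2: ρ₂ = 10.7/22.0 = 0.4864, W₂ = 1/(22.0-10.7) = 0.088496
Improvement: (W₁-W₂)/W₁ = (0.15873-0.088496)/0.15873 = 44.25%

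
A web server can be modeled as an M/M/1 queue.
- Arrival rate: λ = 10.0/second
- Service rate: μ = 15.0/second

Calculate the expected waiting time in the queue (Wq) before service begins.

First, compute utilization: ρ = λ/μ = 10.0/15.0 = 0.6667
For M/M/1: Wq = λ/(μ(μ-λ))
Wq = 10.0/(15.0 × (15.0-10.0))
Wq = 10.0/(15.0 × 5.00)
Wq = 0.1333 seconds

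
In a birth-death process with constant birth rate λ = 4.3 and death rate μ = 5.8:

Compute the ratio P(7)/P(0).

For constant rates: P(n)/P(0) = (λ/μ)^n
P(7)/P(0) = (4.3/5.8)^7 = 0.7414^7 = 0.1231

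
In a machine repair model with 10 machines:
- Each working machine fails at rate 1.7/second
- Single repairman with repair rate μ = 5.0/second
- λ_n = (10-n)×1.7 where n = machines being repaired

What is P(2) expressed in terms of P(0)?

P(2)/P(0) = ∏_{i=0}^{2-1} λ_i/μ_{i+1}
= (10-0)×1.7/5.0 × (10-1)×1.7/5.0
= 10.4040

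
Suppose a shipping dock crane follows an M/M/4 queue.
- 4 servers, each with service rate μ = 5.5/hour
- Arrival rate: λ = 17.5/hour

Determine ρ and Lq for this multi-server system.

Traffic intensity: ρ = λ/(cμ) = 17.5/(4×5.5) = 0.7955
Since ρ = 0.7955 < 1, system is stable.
Offered load a = λ/μ = cρ = 17.5/5.5 = 3.1818
P₀ = [ Σₙ₌₀^3 aⁿ/n! + a^4/(4!(1-ρ)) ]⁻¹
Σ = a^0/0! + a^1/1! + a^2/2! + a^3/3! = 1.0000 + 3.1818 + 5.0620 + 5.3688 = 14.6126
a^4/(4!(1-ρ)) = 102.4947/(24 × 0.204545) = 20.8786
P₀ = 1/(14.6126 + 20.8786) = 0.02818
Lq = P₀·a^4·ρ / (4!(1-ρ)²) = 0.028176 × 102.4947 × 0.79545 / (24 × 0.041839) = 2.2877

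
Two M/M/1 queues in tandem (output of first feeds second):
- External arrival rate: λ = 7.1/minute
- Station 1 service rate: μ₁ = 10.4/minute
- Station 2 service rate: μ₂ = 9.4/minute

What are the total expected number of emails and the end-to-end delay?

By Jackson's theorem, each station behaves as independent M/M/1.
Station 1: ρ₁ = 7.1/10.4 = 0.6827, L₁ = ρ₁/(1-ρ₁) = λ/(μ₁-λ) = 7.1/3.30 = 2.1515
Station 2: ρ₂ = 7.1/9.4 = 0.7553, L₂ = ρ₂/(1-ρ₂) = λ/(μ₂-λ) = 7.1/2.30 = 3.0870
Total: L = L₁ + L₂ = 2.1515 + 3.0870 = 5.2385
W = L/λ = 5.2385/7.1 = 0.7378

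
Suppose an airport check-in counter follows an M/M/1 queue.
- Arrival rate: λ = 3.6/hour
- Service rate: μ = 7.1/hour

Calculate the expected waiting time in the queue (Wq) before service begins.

First, compute utilization: ρ = λ/μ = 3.6/7.1 = 0.5070
For M/M/1: Wq = λ/(μ(μ-λ))
Wq = 3.6/(7.1 × (7.1-3.6))
Wq = 3.6/(7.1 × 3.50)
Wq = 0.1449 hours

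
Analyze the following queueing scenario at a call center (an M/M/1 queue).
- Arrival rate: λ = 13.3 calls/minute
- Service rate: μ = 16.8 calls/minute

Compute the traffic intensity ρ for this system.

Server utilization: ρ = λ/μ
ρ = 13.3/16.8 = 0.7917
The server is busy 79.17% of the time.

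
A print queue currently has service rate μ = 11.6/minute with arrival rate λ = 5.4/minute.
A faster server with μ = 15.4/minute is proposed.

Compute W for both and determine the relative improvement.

System 1: ρ₁ = 5.4/11.6 = 0.4655, W₁ = 1/(11.6-5.4) = 0.1613
System 2: ρ₂ = 5.4/15.4 = 0.3506, W₂ = 1/(15.4-5.4) = 0.1000
Improvement: (W₁-W₂)/W₁ = (0.1613-0.1000)/0.1613 = 38.00%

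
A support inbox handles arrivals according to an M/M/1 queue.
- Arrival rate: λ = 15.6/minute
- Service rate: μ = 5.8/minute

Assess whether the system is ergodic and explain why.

Stability requires ρ = λ/(cμ) < 1
ρ = 15.6/(1 × 5.8) = 15.6/5.80 = 2.6897
Since 2.6897 ≥ 1, the system is UNSTABLE.
Queue grows without bound. Need μ > λ = 15.6.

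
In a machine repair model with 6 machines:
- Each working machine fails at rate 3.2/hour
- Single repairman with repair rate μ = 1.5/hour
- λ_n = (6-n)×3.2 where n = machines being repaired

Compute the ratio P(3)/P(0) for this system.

P(3)/P(0) = ∏_{i=0}^{3-1} λ_i/μ_{i+1}
= (6-0)×3.2/1.5 × (6-1)×3.2/1.5 × (6-2)×3.2/1.5
= 1165.0844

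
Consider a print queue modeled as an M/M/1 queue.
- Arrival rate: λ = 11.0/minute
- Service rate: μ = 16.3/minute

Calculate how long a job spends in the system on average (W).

First, compute utilization: ρ = λ/μ = 11.0/16.3 = 0.6748
For M/M/1: W = 1/(μ-λ)
W = 1/(16.3-11.0) = 1/5.30
W = 0.1887 minutes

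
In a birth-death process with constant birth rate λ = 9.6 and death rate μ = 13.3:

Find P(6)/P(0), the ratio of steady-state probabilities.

For constant rates: P(n)/P(0) = (λ/μ)^n
P(6)/P(0) = (9.6/13.3)^6 = 0.7218^6 = 0.1414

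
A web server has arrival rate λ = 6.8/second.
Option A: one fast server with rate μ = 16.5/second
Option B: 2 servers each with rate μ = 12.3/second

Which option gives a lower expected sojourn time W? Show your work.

Option A: single server μ = 16.5 (M/M/1)
  ρ_A = 6.8/16.5 = 0.4121
  W_A = 1/(μ-λ) = 1/(16.5-6.8) = 1/9.70 = 0.1031

Option B: 2 servers μ = 12.3 (M/M/2)
  ρ_B = λ/(cμ) = 6.8/(2×12.3) = 0.2764
  Offered load a = λ/μ = cρ = 6.8/12.3 = 0.5528
  P₀ = [ Σₙ₌₀^1 aⁿ/n! + a^2/(2!(1-ρ)) ]⁻¹
  Σ = a^0/0! + a^1/1! = 1.0000 + 0.5528 = 1.5528
  a^2/(2!(1-ρ)) = 0.3056/(2 × 0.7236) = 0.2112
  P₀ = 1/(1.5528 + 0.2112) = 0.5669
  Lq = P₀·a^2·ρ / (2!(1-ρ)²) = 0.56688 × 0.30564 × 0.27642 / (2 × 0.52356) = 0.04574
  Wq_B = Lq/λ = 0.04574/6.8 = 0.006726
  W_B = Wq_B + 1/μ = 0.006726 + 0.08130 = 0.08803

Since W_B = 0.08803 < W_A = 0.1031, Option B (multiple servers) has the shorter time in system.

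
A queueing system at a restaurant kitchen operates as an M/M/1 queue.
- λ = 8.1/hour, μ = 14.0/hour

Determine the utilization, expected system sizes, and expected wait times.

Step 1: ρ = λ/μ = 8.1/14.0 = 0.5786
Step 2: L = λ/(μ-λ) = 8.1/5.90 = 1.3729
Step 3: Lq = λ²/(μ(μ-λ)) = 65.61/(14.0×5.90) = 0.7943
Step 4: W = 1/(μ-λ) = 1/5.90 = 0.16949
Step 5: Wq = λ/(μ(μ-λ)) = 8.1/(14.0×5.90) = 0.09806
Step 6: P(0) = 1-ρ = 0.4214
Verify: L = λW = 8.1×0.16949 = 1.3729 ✔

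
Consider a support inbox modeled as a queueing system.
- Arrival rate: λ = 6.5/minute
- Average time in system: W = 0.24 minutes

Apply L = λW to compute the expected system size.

Little's Law: L = λW
L = 6.5 × 0.24 = 1.5600 emails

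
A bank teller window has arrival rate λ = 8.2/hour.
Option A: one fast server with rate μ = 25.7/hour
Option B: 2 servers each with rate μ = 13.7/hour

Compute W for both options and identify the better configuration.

Option A: single server μ = 25.7 (M/M/1)
  ρ_A = 8.2/25.7 = 0.3191
  W_A = 1/(μ-λ) = 1/(25.7-8.2) = 1/17.50 = 0.05714

Option B: 2 servers μ = 13.7 (M/M/2)
  ρ_B = λ/(cμ) = 8.2/(2×13.7) = 0.2993
  Offered load a = λ/μ = cρ = 8.2/13.7 = 0.5985
  P₀ = [ Σₙ₌₀^1 aⁿ/n! + a^2/(2!(1-ρ)) ]⁻¹
  Σ = a^0/0! + a^1/1! = 1.0000 + 0.5985 = 1.5985
  a^2/(2!(1-ρ)) = 0.35825/(2 × 0.70073) = 0.2556
  P₀ = 1/(1.5985 + 0.2556) = 0.5393
  Lq = P₀·a^2·ρ / (2!(1-ρ)²) = 0.53933 × 0.35825 × 0.29927 / (2 × 0.49102) = 0.05888
  Wq_B = Lq/λ = 0.0588803/8.2 = 0.007181
  W_B = Wq_B + 1/μ = 0.007181 + 0.07299 = 0.08017

Since W_A = 0.05714 < W_B = 0.08017, Option A (single fast server) has the shorter time in system.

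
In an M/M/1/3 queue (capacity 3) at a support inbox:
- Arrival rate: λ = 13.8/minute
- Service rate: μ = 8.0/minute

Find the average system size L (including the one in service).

ρ = λ/μ = 13.8/8.0 = 1.7250
P₀ = (1-ρ)/(1-ρ^(K+1)) = (1-1.7250)/(1-1.7250^4) = -0.7250/-7.8543 = 0.09231
P_K = P₀×ρ^K = 0.09231 × 1.7250^3 = 0.09231 × 5.1330 = 0.4738
L = ρ[1 - (K+1)ρ^K + Kρ^(K+1)] / [(1-ρ)(1-ρ^(K+1))]
L = 1.7250 × (1 - 4×5.13295 + 3×8.85434) / ((1 - 1.7250) × (1 - 8.85434)) = 2.1300 emails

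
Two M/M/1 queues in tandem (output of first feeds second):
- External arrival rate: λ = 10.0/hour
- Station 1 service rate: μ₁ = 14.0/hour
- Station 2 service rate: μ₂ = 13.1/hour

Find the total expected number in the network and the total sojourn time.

By Jackson's theorem, each station behaves as independent M/M/1.
Station 1: ρ₁ = 10.0/14.0 = 0.7143, L₁ = ρ₁/(1-ρ₁) = λ/(μ₁-λ) = 10.0/4.00 = 2.5000
Station 2: ρ₂ = 10.0/13.1 = 0.7634, L₂ = ρ₂/(1-ρ₂) = λ/(μ₂-λ) = 10.0/3.10 = 3.2258
Total: L = L₁ + L₂ = 2.5000 + 3.2258 = 5.7258
W = L/λ = 5.7258/10.0 = 0.5726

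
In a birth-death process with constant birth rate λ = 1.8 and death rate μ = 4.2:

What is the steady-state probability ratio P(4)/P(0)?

For constant rates: P(n)/P(0) = (λ/μ)^n
P(4)/P(0) = (1.8/4.2)^4 = 0.4286^4 = 0.03374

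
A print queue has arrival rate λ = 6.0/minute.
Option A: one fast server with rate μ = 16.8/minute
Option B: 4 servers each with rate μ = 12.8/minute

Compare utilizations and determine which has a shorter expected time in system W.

Option A: single server μ = 16.8 (M/M/1)
  ρ_A = 6.0/16.8 = 0.3571
  W_A = 1/(μ-λ) = 1/(16.8-6.0) = 1/10.80 = 0.09259

Option B: 4 servers μ = 12.8 (M/M/4)
  ρ_B = λ/(cμ) = 6.0/(4×12.8) = 0.1172
  Offered load a = λ/μ = cρ = 6.0/12.8 = 0.4688
  P₀ = [ Σₙ₌₀^3 aⁿ/n! + a^4/(4!(1-ρ)) ]⁻¹
  Σ = a^0/0! + a^1/1! + a^2/2! + a^3/3! = 1.0000 + 0.46875 + 0.10986 + 0.017166 = 1.5958
  a^4/(4!(1-ρ)) = 0.04828/(24 × 0.8828) = 0.002279
  P₀ = 1/(1.5958 + 0.002279) = 0.6258
  Lq = P₀·a^4·ρ / (4!(1-ρ)²) = 0.6258 × 0.04828 × 0.1172 / (24 × 0.7794) = 0.0001893
  Wq_B = Lq/λ = 0.00018928/6.0 = 0.000031547
  W_B = Wq_B + 1/μ = 0.000031547 + 0.078125 = 0.07816

Since W_B = 0.07816 < W_A = 0.09259, Option B (multiple servers) has the shorter time in system.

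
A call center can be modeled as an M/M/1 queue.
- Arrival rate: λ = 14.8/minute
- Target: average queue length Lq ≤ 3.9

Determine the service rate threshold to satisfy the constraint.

For M/M/1: Lq = λ²/(μ(μ-λ))
Need Lq ≤ 3.9, i.e. μ(μ-λ) ≥ λ²/3.9
μ² - 14.8μ - 219.04/3.9 ≥ 0  →  μ² - 14.8μ - 56.1641 ≥ 0
Quadratic formula (positive root): μ = [λ + √(λ² + 4×56.1641)]/2
Discriminant: 219.04 + 4×56.1641 = 443.6964, √443.6964 = 21.0641
μ ≥ (14.8 + 21.0641)/2 = 17.9321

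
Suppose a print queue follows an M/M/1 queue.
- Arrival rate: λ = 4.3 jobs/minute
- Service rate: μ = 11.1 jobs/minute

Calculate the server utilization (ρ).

Server utilization: ρ = λ/μ
ρ = 4.3/11.1 = 0.3874
The server is busy 38.74% of the time.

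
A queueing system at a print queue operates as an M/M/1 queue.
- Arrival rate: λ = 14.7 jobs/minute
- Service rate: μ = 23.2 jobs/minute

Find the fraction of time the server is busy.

Server utilization: ρ = λ/μ
ρ = 14.7/23.2 = 0.6336
The server is busy 63.36% of the time.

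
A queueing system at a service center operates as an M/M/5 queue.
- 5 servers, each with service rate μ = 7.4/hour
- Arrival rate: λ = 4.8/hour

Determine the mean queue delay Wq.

Traffic intensity: ρ = λ/(cμ) = 4.8/(5×7.4) = 0.1297
Since ρ = 0.1297 < 1, system is stable.
Offered load a = λ/μ = cρ = 4.8/7.4 = 0.6486
P₀ = [ Σₙ₌₀^4 aⁿ/n! + a^5/(5!(1-ρ)) ]⁻¹
Σ = a^0/0! + a^1/1! + a^2/2! + a^3/3! + a^4/4! = 1.0000 + 0.6486 + 0.2104 + 0.04549 + 0.007376 = 1.9119
a^5/(5!(1-ρ)) = 0.11483/(120 × 0.87027) = 0.001100
P₀ = 1/(1.9119 + 0.001100) = 0.5227
Lq = P₀·a^5·ρ / (5!(1-ρ)²) = 0.52274 × 0.11483 × 0.12973 / (120 × 0.75737) = 0.00008568
Wq = Lq/λ = 0.00008568/4.8 = 0.00001785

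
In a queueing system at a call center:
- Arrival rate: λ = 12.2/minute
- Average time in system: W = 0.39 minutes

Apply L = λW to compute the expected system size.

Little's Law: L = λW
L = 12.2 × 0.39 = 4.7580 calls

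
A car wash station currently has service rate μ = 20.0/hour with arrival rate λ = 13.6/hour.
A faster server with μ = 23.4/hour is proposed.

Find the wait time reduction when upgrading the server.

System 1: ρ₁ = 13.6/20.0 = 0.6800, W₁ = 1/(20.0-13.6) = 0.15625
System 2: ρ₂ = 13.6/23.4 = 0.5812, W₂ = 1/(23.4-13.6) = 0.10204
Improvement: (W₁-W₂)/W₁ = (0.15625-0.10204)/0.15625 = 34.69%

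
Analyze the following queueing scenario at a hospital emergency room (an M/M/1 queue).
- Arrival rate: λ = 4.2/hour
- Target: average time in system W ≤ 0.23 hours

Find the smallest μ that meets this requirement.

For M/M/1: W = 1/(μ-λ)
Need W ≤ 0.23, so 1/(μ-λ) ≤ 0.23
μ - λ ≥ 1/0.23 = 4.3478
μ ≥ 4.2 + 4.3478 = 8.5478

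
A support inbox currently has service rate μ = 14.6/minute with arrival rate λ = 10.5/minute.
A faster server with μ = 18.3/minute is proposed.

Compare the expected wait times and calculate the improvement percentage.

System 1: ρ₁ = 10.5/14.6 = 0.7192, W₁ = 1/(14.6-10.5) = 0.2439
System 2: ρ₂ = 10.5/18.3 = 0.5738, W₂ = 1/(18.3-10.5) = 0.1282
Improvement: (W₁-W₂)/W₁ = (0.2439-0.1282)/0.2439 = 47.44%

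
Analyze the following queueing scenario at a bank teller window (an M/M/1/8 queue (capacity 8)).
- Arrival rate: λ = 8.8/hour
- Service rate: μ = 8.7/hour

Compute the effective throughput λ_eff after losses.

ρ = λ/μ = 8.8/8.7 = 1.0115
P₀ = (1-ρ)/(1-ρ^(K+1)) = (1-1.0115)/(1-1.0115^9) = -0.01150/-0.1084 = 0.1061
P_K = P₀×ρ^K = 0.1061 × 1.0115^8 = 0.1061 × 1.0958 = 0.1163
λ_eff = λ(1-P_K) = 8.8 × (1 - 0.11626) = 8.8 × 0.88374 = 7.7769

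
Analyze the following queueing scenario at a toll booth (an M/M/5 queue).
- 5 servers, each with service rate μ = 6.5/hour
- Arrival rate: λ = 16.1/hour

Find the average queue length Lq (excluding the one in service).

Traffic intensity: ρ = λ/(cμ) = 16.1/(5×6.5) = 0.4954
Since ρ = 0.4954 < 1, system is stable.
Offered load a = λ/μ = cρ = 16.1/6.5 = 2.4769
P₀ = [ Σₙ₌₀^4 aⁿ/n! + a^5/(5!(1-ρ)) ]⁻¹
Σ = a^0/0! + a^1/1! + a^2/2! + a^3/3! + a^4/4! = 1.0000 + 2.4769 + 3.0676 + 2.5327 + 1.5683 = 10.6455
a^5/(5!(1-ρ)) = 93.2315/(120 × 0.50462) = 1.5396
P₀ = 1/(10.6455 + 1.5396) = 0.08207
Lq = P₀·a^5·ρ / (5!(1-ρ)²) = 0.082067 × 93.2315 × 0.49538 / (120 × 0.25464) = 0.1240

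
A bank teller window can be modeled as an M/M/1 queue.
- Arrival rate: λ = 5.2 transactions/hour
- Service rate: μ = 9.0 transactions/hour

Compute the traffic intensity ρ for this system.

Server utilization: ρ = λ/μ
ρ = 5.2/9.0 = 0.5778
The server is busy 57.78% of the time.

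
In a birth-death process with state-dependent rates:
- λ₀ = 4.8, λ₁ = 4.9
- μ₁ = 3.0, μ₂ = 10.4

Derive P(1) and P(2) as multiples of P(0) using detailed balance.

Balance equations:
State 0: λ₀P₀ = μ₁P₁ → P₁ = (λ₀/μ₁)P₀ = (4.8/3.0)P₀ = 1.6000P₀
State 1: P₂ = (λ₀λ₁)/(μ₁μ₂)P₀ = (4.8×4.9)/(3.0×10.4)P₀ = 0.7538P₀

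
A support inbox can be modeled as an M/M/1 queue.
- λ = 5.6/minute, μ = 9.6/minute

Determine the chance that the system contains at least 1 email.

ρ = λ/μ = 5.6/9.6 = 0.5833
P(N ≥ n) = ρⁿ
P(N ≥ 1) = 0.5833^1
P(N ≥ 1) = 0.5833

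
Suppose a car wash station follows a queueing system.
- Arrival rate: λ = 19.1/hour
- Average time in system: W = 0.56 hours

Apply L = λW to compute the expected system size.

Little's Law: L = λW
L = 19.1 × 0.56 = 10.6960 cars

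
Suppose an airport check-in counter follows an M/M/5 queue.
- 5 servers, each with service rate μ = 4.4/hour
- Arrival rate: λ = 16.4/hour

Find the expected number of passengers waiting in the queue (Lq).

Traffic intensity: ρ = λ/(cμ) = 16.4/(5×4.4) = 0.7455
Since ρ = 0.7455 < 1, system is stable.
Offered load a = λ/μ = cρ = 16.4/4.4 = 3.7273
P₀ = [ Σₙ₌₀^4 aⁿ/n! + a^5/(5!(1-ρ)) ]⁻¹
Σ = a^0/0! + a^1/1! + a^2/2! + a^3/3! + a^4/4! = 1.0000 + 3.7273 + 6.9463 + 8.6302 + 8.0418 = 28.3456
a^5/(5!(1-ρ)) = 719.3759/(120 × 0.254545) = 23.5510
P₀ = 1/(28.3456 + 23.5510) = 0.01927
Lq = P₀·a^5·ρ / (5!(1-ρ)²) = 0.019269 × 719.3759 × 0.74545 / (120 × 0.064793) = 1.3290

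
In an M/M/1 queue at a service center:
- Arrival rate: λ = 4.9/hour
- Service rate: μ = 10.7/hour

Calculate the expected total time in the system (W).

First, compute utilization: ρ = λ/μ = 4.9/10.7 = 0.4579
For M/M/1: W = 1/(μ-λ)
W = 1/(10.7-4.9) = 1/5.80
W = 0.1724 hours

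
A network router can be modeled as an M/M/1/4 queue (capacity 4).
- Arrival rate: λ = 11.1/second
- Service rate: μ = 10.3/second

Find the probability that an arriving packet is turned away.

ρ = λ/μ = 11.1/10.3 = 1.07767
P₀ = (1-ρ)/(1-ρ^(K+1)) = (1-1.07767)/(1-1.07767^5) = -0.07767/-0.4535 = 0.1713
P_K = P₀×ρ^K = 0.1713 × 1.07767^4 = 0.1713 × 1.3488 = 0.2310
Blocking probability = 23.10%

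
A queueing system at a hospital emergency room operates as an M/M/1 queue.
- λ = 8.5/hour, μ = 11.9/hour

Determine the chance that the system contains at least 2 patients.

ρ = λ/μ = 8.5/11.9 = 0.7143
P(N ≥ n) = ρⁿ
P(N ≥ 2) = 0.7143^2
P(N ≥ 2) = 0.5102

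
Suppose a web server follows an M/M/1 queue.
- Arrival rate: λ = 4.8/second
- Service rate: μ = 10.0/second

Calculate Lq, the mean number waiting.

ρ = λ/μ = 4.8/10.0 = 0.4800
For M/M/1: Lq = λ²/(μ(μ-λ))
Lq = 23.04/(10.0 × 5.20)
Lq = 0.4431 requests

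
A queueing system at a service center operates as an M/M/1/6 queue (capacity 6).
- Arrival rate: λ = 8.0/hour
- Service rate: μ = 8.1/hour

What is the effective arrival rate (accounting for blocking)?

ρ = λ/μ = 8.0/8.1 = 0.98765
P₀ = (1-ρ)/(1-ρ^(K+1)) = (1-0.98765)/(1-0.98765^7) = 0.01235/0.08331 = 0.1482
P_K = P₀×ρ^K = 0.1482 × 0.98765^6 = 0.1482 × 0.9282 = 0.1376
λ_eff = λ(1-P_K) = 8.0 × (1 - 0.13759) = 8.0 × 0.86241 = 6.8993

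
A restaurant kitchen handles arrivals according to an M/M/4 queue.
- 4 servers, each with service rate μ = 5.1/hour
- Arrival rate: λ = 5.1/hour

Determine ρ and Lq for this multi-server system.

Traffic intensity: ρ = λ/(cμ) = 5.1/(4×5.1) = 0.2500
Since ρ = 0.2500 < 1, system is stable.
Offered load a = λ/μ = cρ = 5.1/5.1 = 1.0000
P₀ = [ Σₙ₌₀^3 aⁿ/n! + a^4/(4!(1-ρ)) ]⁻¹
Σ = a^0/0! + a^1/1! + a^2/2! + a^3/3! = 1.0000 + 1.0000 + 0.5000 + 0.1667 = 2.6667
a^4/(4!(1-ρ)) = 1.0000/(24 × 0.7500) = 0.05556
P₀ = 1/(2.6667 + 0.05556) = 0.3673
Lq = P₀·a^4·ρ / (4!(1-ρ)²) = 0.36735 × 1.0000 × 0.25000 / (24 × 0.56250) = 0.006803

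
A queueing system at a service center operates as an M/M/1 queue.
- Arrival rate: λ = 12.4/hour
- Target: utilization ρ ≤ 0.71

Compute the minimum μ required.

ρ = λ/μ, so μ = λ/ρ
μ ≥ 12.4/0.71 = 17.4648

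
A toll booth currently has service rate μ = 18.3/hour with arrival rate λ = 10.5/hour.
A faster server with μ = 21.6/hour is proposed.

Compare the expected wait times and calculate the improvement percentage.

System 1: ρ₁ = 10.5/18.3 = 0.5738, W₁ = 1/(18.3-10.5) = 0.1282
System 2: ρ₂ = 10.5/21.6 = 0.4861, W₂ = 1/(21.6-10.5) = 0.09009
Improvement: (W₁-W₂)/W₁ = (0.1282-0.09009)/0.1282 = 29.73%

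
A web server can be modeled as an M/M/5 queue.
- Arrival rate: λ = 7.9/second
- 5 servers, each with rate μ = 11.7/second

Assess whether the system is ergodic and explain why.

Stability requires ρ = λ/(cμ) < 1
ρ = 7.9/(5 × 11.7) = 7.9/58.50 = 0.1350
Since 0.1350 < 1, the system is STABLE.
The servers are busy 13.50% of the time.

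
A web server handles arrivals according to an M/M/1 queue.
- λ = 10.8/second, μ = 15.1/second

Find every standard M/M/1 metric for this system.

Step 1: ρ = λ/μ = 10.8/15.1 = 0.7152
Step 2: L = λ/(μ-λ) = 10.8/4.30 = 2.5116
Step 3: Lq = λ²/(μ(μ-λ)) = 116.64/(15.1×4.30) = 1.7964
Step 4: W = 1/(μ-λ) = 1/4.30 = 0.23256
Step 5: Wq = λ/(μ(μ-λ)) = 10.8/(15.1×4.30) = 0.1663
Step 6: P(0) = 1-ρ = 0.2848
Verify: L = λW = 10.8×0.23256 = 2.5116 ✔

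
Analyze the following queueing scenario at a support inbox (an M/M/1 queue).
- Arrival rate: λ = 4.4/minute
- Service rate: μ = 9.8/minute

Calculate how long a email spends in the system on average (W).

First, compute utilization: ρ = λ/μ = 4.4/9.8 = 0.4490
For M/M/1: W = 1/(μ-λ)
W = 1/(9.8-4.4) = 1/5.40
W = 0.1852 minutes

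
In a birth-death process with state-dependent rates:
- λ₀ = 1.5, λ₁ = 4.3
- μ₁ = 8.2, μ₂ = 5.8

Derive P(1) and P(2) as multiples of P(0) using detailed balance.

Balance equations:
State 0: λ₀P₀ = μ₁P₁ → P₁ = (λ₀/μ₁)P₀ = (1.5/8.2)P₀ = 0.1829P₀
State 1: P₂ = (λ₀λ₁)/(μ₁μ₂)P₀ = (1.5×4.3)/(8.2×5.8)P₀ = 0.1356P₀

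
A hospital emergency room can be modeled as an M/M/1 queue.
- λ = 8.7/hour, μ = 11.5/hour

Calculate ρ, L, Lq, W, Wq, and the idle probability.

Step 1: ρ = λ/μ = 8.7/11.5 = 0.7565
Step 2: L = λ/(μ-λ) = 8.7/2.80 = 3.1071
Step 3: Lq = λ²/(μ(μ-λ)) = 75.69/(11.5×2.80) = 2.3506
Step 4: W = 1/(μ-λ) = 1/2.80 = 0.35714
Step 5: Wq = λ/(μ(μ-λ)) = 8.7/(11.5×2.80) = 0.2702
Step 6: P(0) = 1-ρ = 0.2435
Verify: L = λW = 8.7×0.35714 = 3.1071 ✔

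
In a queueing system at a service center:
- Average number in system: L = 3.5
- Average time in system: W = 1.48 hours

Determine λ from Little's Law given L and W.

Little's Law: L = λW, so λ = L/W
λ = 3.5/1.48 = 2.3649 customers/hour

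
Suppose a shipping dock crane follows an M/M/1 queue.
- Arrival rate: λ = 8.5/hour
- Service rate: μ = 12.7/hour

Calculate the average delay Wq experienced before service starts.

First, compute utilization: ρ = λ/μ = 8.5/12.7 = 0.6693
For M/M/1: Wq = λ/(μ(μ-λ))
Wq = 8.5/(12.7 × (12.7-8.5))
Wq = 8.5/(12.7 × 4.20)
Wq = 0.1594 hours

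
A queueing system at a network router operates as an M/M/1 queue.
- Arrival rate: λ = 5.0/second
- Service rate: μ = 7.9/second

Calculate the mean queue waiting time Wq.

First, compute utilization: ρ = λ/μ = 5.0/7.9 = 0.6329
For M/M/1: Wq = λ/(μ(μ-λ))
Wq = 5.0/(7.9 × (7.9-5.0))
Wq = 5.0/(7.9 × 2.90)
Wq = 0.2182 seconds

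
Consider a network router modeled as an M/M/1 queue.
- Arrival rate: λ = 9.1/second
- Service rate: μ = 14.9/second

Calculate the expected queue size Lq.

ρ = λ/μ = 9.1/14.9 = 0.6107
For M/M/1: Lq = λ²/(μ(μ-λ))
Lq = 82.81/(14.9 × 5.80)
Lq = 0.9582 packets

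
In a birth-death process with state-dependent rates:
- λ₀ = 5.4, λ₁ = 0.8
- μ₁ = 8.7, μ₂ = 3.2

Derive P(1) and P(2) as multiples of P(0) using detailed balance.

Balance equations:
State 0: λ₀P₀ = μ₁P₁ → P₁ = (λ₀/μ₁)P₀ = (5.4/8.7)P₀ = 0.6207P₀
State 1: P₂ = (λ₀λ₁)/(μ₁μ₂)P₀ = (5.4×0.8)/(8.7×3.2)P₀ = 0.1552P₀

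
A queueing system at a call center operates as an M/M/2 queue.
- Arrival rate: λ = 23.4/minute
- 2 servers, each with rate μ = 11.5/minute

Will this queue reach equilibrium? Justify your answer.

Stability requires ρ = λ/(cμ) < 1
ρ = 23.4/(2 × 11.5) = 23.4/23.00 = 1.0174
Since 1.0174 ≥ 1, the system is UNSTABLE.
Need c > λ/μ = 23.4/11.5 = 2.03.
Minimum servers needed: c = 3.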